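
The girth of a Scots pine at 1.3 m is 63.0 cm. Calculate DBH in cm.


Formula: DBH = C / pi
DBH = 63.0 / pi
pi = 3.14159...
DBH = 20.1 cm

20.1


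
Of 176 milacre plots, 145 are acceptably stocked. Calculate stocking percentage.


Formula: Stocking % = stocked plots / total plots * 100
Stocking = 145 / 176 * 100
Stocking = 0.8239 * 100 = 82.4%

82.4


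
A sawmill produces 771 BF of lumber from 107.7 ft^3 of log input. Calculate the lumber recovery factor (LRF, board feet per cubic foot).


Formula: LRF = Lumber Output (BF) / Log Input (ft^3)
LRF = 771 BF / 107.7 ft^3
LRF = 7.16 BF/ft^3

7.16


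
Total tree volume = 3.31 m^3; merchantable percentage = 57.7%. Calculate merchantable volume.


Formula: MV = V_total * (merchantable_pct / 100)
Merchantable fraction = 57.7% / 100 = 0.577
MV = 3.31 m^3 * 0.577 = 1.91 m^3

1.91


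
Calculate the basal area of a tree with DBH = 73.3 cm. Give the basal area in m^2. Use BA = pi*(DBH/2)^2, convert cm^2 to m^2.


Formula: BA = pi * (DBH/2)^2 / 10000  (cm^2 to m^2)
Radius = DBH/2 = 73.3/2 = 36.65 cm
BA = pi * 36.65^2 / 10000
   = 4219.8579 cm^2 / 10000
   = 0.422 m^2

0.422


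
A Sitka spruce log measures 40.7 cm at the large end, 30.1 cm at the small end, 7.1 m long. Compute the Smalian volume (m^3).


Smalian: V = (A1 + A2)/2 * L,  A = pi*(D/200)^2
A1 = pi*(40.7/200)^2 = 0.1301 m^2
A2 = pi*(30.1/200)^2 = 0.071158 m^2
V = (0.1301+0.071158)/2*7.1 = 0.7145 m^3

0.7145


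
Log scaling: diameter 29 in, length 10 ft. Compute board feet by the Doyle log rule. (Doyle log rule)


Doyle: BF = (D - 4)^2 * L / 16
Adjusted diameter = 29 - 4 = 25 in
(D-4)^2 = 25^2 = 625
BF = 625 * 10 / 16 = 391 BF

391


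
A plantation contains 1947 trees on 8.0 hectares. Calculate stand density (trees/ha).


Formula: Stand Density = N_trees / Area_ha
Density = 1947 trees / 8.0 ha
Density = 243 trees/ha

243


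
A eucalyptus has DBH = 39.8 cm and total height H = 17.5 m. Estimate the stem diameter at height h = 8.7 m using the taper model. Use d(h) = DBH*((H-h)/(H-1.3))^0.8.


Taper: d(h) = DBH * ((H - h) / (H - 1.3))^0.8
Numerator = H - h = 17.5 - 8.7 = 8.8 m
Denominator = H - 1.3 = 17.5 - 1.3 = 16.2 m
Ratio = 8.8 / 16.2 = 0.54321
d = 39.8 * 0.54321^0.8 = 24.4 cm

24.4


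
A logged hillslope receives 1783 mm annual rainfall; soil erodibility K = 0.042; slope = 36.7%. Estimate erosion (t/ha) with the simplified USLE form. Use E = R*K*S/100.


Formula: E = R * K * S / 100  (simplified USLE)
R * K = 1783 * 0.042 = 74.886
E = 74.886 * 36.7 / 100 = 27.48 t/ha

27.48


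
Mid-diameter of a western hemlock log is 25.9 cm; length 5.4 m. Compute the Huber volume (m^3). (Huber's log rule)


Huber: V = Am * L,  Am = pi*(Dm/200)^2
Am = pi*(25.9/200)^2 = 0.052685 m^2
V = 0.052685*5.4 = 0.2845 m^3

0.2845


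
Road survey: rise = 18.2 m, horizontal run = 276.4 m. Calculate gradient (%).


Formula: Gradient = rise / run * 100
Gradient = 18.2 / 276.4 * 100 = 6.6%

6.6


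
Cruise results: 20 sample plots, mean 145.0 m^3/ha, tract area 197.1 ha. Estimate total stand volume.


Formula: Total Volume = Mean Volume per ha * Total Area
Total Volume = 145.0 m^3/ha * 197.1 ha
Total Volume = 28580 m^3

28580


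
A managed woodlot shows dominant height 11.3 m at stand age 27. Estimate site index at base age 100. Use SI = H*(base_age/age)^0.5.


Formula: SI = H_dom * (base_age / age)^0.5
Age ratio = 100 / 27 = 3.7037
sqrt(age_ratio) = 1.9245
SI = 11.3 * 1.9245 = 21.7 m

21.7


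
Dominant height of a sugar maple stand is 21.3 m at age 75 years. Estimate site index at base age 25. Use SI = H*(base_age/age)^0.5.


Formula: SI = H_dom * (base_age / age)^0.5
Age ratio = 25 / 75 = 0.33333
sqrt(age_ratio) = 0.57735
SI = 21.3 * 0.57735 = 12.3 m

12.3


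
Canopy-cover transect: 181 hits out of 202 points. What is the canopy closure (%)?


Formula: Canopy closure = covered points / total points * 100
Closure = 181 / 202 * 100
Closure = 0.896 * 100 = 89.6%

89.6


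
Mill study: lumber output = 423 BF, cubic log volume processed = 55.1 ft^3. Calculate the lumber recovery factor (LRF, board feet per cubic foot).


Formula: LRF = Lumber Output (BF) / Log Input (ft^3)
LRF = 423 BF / 55.1 ft^3
LRF = 7.68 BF/ft^3

7.68


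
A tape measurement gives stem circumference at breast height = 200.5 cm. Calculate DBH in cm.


Formula: DBH = C / pi
DBH = 200.5 / pi
pi = 3.14159...
DBH = 63.8 cm

63.8


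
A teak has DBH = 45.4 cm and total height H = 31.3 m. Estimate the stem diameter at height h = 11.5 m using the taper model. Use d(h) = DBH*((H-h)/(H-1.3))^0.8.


Taper: d(h) = DBH * ((H - h) / (H - 1.3))^0.8
Numerator = H - h = 31.3 - 11.5 = 19.8 m
Denominator = H - 1.3 = 31.3 - 1.3 = 30.0 m
Ratio = 19.8 / 30.0 = 0.66
d = 45.4 * 0.66^0.8 = 32.6 cm

32.6


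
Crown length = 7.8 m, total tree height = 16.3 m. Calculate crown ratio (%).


Formula: Crown Ratio = (Crown Length / Total Height) * 100
CR = (7.8 m / 16.3 m) * 100
CR = 0.4785 * 100 = 47.9%

47.9


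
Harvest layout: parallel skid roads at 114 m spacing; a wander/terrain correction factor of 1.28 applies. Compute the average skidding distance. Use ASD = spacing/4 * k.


Formula: ASD = (spacing / 4) * correction
Uncorrected distance = spacing / 4 = 114 / 4 = 28.5 m
ASD = 28.5 * 1.28 = 36 m

36


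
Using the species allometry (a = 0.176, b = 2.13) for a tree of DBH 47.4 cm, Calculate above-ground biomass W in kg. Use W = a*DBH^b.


Formula: W = a * DBH^b  (allometric power law)
DBH^b = 47.4^2.13 = 3710.2901
W = 0.176 * 3710.2901 = 653.0 kg

653.0


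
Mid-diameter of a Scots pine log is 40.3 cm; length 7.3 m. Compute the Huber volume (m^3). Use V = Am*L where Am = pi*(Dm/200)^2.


Huber: V = Am * L,  Am = pi*(Dm/200)^2
Am = pi*(40.3/200)^2 = 0.127556 m^2
V = 0.127556*7.3 = 0.9312 m^3

0.9312


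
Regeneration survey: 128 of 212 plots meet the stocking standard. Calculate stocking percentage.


Formula: Stocking % = stocked plots / total plots * 100
Stocking = 128 / 212 * 100
Stocking = 0.6038 * 100 = 60.4%

60.4


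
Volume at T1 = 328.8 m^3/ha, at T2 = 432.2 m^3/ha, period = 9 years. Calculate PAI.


Formula: PAI = (V_T2 - V_T1) / (T2 - T1)
Volume increment = 432.2 - 328.8 = 103.4 m^3/ha
PAI = 103.4 / 9 = 11.49 m^3/ha/year

11.49


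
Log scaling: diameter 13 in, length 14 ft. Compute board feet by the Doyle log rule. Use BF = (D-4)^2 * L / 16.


Doyle: BF = (D - 4)^2 * L / 16
Adjusted diameter = 13 - 4 = 9 in
(D-4)^2 = 9^2 = 81
BF = 81 * 14 / 16 = 71 BF

71


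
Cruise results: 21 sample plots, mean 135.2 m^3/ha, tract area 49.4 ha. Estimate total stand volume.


Formula: Total Volume = Mean Volume per ha * Total Area
Total Volume = 135.2 m^3/ha * 49.4 ha
Total Volume = 6679 m^3

6679


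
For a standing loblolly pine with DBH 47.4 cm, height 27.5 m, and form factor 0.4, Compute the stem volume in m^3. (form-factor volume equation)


Formula: V = pi * (DBH/200)^2 * H * ff
Radius = DBH/200 = 47.4/200 = 0.237 m
Radius^2 = 0.237^2 = 0.056169 m^2
V = pi * 0.056169 * 27.5 * 0.4
V = 1.941 m^3

1.941


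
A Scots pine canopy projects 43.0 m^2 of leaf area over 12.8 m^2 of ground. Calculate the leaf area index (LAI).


Formula: LAI = total leaf area / ground area  (dimensionless)
LAI = 43.0 m^2 / 12.8 m^2
LAI = 3.36

3.36


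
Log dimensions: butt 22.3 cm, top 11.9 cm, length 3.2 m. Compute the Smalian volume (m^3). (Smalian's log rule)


Smalian: V = (A1 + A2)/2 * L,  A = pi*(D/200)^2
A1 = pi*(22.3/200)^2 = 0.039057 m^2
A2 = pi*(11.9/200)^2 = 0.011122 m^2
V = (0.039057+0.011122)/2*3.2 = 0.0803 m^3

0.0803


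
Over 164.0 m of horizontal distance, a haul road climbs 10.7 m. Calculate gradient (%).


Formula: Gradient = rise / run * 100
Gradient = 10.7 / 164.0 * 100 = 6.5%

6.5


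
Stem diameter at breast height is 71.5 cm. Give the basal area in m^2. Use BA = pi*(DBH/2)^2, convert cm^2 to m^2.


Formula: BA = pi * (DBH/2)^2 / 10000  (cm^2 to m^2)
Radius = DBH/2 = 71.5/2 = 35.75 cm
BA = pi * 35.75^2 / 10000
   = 4015.1518 cm^2 / 10000
   = 0.4015 m^2

0.4015


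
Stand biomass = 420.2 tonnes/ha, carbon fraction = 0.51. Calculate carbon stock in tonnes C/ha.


Formula: Carbon Stock = Biomass * Carbon Fraction
C = 420.2 t/ha * 0.51
C = 214.3 t C/ha

214.3


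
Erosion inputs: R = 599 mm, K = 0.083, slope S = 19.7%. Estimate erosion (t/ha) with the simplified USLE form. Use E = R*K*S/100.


Formula: E = R * K * S / 100  (simplified USLE)
R * K = 599 * 0.083 = 49.717
E = 49.717 * 19.7 / 100 = 9.79 t/ha

9.79


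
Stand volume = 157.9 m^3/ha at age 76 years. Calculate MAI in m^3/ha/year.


Formula: MAI = Total Volume / Stand Age
MAI = 157.9 m^3/ha / 76 years
MAI = 2.08 m^3/ha/year

2.08


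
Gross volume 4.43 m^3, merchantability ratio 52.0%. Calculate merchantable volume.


Formula: MV = V_total * (merchantable_pct / 100)
Merchantable fraction = 52.0% / 100 = 0.52
MV = 4.43 m^3 * 0.52 = 2.304 m^3

2.304


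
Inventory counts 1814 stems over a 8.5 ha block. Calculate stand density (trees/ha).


Formula: Stand Density = N_trees / Area_ha
Density = 1814 trees / 8.5 ha
Density = 213 trees/ha

213


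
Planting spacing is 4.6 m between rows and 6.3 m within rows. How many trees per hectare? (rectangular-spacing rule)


Formula: TPH = 10000 m^2/ha / (spacing_x * spacing_y)
Area per tree = 4.6 m * 6.3 m = 28.98 m^2
TPH = 10000 / 28.98 = 345 trees/ha

345


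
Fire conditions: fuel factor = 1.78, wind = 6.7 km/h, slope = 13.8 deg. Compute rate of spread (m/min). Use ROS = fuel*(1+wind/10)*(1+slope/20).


Formula: ROS = fuel * (1 + wind/10) * (1 + slope/20)
Wind factor = 1 + 6.7/10 = 1.67
Slope factor = 1 + 13.8/20 = 1.69
ROS = 1.78 * 1.67 * 1.69 = 5.02 m/min

5.02


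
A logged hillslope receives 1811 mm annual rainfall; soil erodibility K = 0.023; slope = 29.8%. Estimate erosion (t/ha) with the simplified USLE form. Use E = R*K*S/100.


Formula: E = R * K * S / 100  (simplified USLE)
R * K = 1811 * 0.023 = 41.653
E = 41.653 * 29.8 / 100 = 12.41 t/ha

12.41


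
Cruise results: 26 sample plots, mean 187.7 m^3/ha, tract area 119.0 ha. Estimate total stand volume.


Formula: Total Volume = Mean Volume per ha * Total Area
Total Volume = 187.7 m^3/ha * 119.0 ha
Total Volume = 22336 m^3

22336


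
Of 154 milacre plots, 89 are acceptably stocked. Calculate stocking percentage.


Formula: Stocking % = stocked plots / total plots * 100
Stocking = 89 / 154 * 100
Stocking = 0.5779 * 100 = 57.8%

57.8


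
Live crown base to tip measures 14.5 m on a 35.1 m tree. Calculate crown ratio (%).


Formula: Crown Ratio = (Crown Length / Total Height) * 100
CR = (14.5 m / 35.1 m) * 100
CR = 0.4131 * 100 = 41.3%

41.3


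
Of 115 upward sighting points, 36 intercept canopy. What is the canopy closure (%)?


Formula: Canopy closure = covered points / total points * 100
Closure = 36 / 115 * 100
Closure = 0.313 * 100 = 31.3%

31.3


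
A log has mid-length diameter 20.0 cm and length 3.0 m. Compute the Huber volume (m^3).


Huber: V = Am * L,  Am = pi*(Dm/200)^2
Am = pi*(20.0/200)^2 = 0.031416 m^2
V = 0.031416*3.0 = 0.0942 m^3

0.0942


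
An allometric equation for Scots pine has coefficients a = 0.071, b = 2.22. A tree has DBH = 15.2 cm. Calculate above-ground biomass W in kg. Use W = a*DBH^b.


Formula: W = a * DBH^b  (allometric power law)
DBH^b = 15.2^2.22 = 420.4291
W = 0.071 * 420.4291 = 29.9 kg

29.9


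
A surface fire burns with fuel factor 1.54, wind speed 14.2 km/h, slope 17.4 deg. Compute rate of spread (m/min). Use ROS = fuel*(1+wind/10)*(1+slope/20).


Formula: ROS = fuel * (1 + wind/10) * (1 + slope/20)
Wind factor = 1 + 14.2/10 = 2.42
Slope factor = 1 + 17.4/20 = 1.87
ROS = 1.54 * 2.42 * 1.87 = 6.97 m/min

6.97


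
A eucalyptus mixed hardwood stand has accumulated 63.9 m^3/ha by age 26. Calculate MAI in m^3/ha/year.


Formula: MAI = Total Volume / Stand Age
MAI = 63.9 m^3/ha / 26 years
MAI = 2.46 m^3/ha/year

2.46


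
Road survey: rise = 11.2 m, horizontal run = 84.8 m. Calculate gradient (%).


Formula: Gradient = rise / run * 100
Gradient = 11.2 / 84.8 * 100 = 13.2%

13.2


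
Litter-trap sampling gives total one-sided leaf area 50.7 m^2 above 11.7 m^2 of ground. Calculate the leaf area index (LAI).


Formula: LAI = total leaf area / ground area  (dimensionless)
LAI = 50.7 m^2 / 11.7 m^2
LAI = 4.33

4.33


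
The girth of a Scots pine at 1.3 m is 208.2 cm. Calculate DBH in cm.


Formula: DBH = C / pi
DBH = 208.2 / pi
pi = 3.14159...
DBH = 66.3 cm

66.3


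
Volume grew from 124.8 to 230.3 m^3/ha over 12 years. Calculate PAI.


Formula: PAI = (V_T2 - V_T1) / (T2 - T1)
Volume increment = 230.3 - 124.8 = 105.5 m^3/ha
PAI = 105.5 / 12 = 8.79 m^3/ha/year

8.79


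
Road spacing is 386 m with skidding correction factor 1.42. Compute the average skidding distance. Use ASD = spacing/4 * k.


Formula: ASD = (spacing / 4) * correction
Uncorrected distance = spacing / 4 = 386 / 4 = 96.5 m
ASD = 96.5 * 1.42 = 137 m

137


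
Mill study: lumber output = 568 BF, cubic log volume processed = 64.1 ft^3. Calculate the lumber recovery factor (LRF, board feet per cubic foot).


Formula: LRF = Lumber Output (BF) / Log Input (ft^3)
LRF = 568 BF / 64.1 ft^3
LRF = 8.86 BF/ft^3

8.86


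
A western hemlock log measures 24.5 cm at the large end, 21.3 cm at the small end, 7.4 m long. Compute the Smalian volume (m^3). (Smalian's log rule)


Smalian: V = (A1 + A2)/2 * L,  A = pi*(D/200)^2
A1 = pi*(24.5/200)^2 = 0.047144 m^2
A2 = pi*(21.3/200)^2 = 0.035633 m^2
V = (0.047144+0.035633)/2*7.4 = 0.3063 m^3

0.3063


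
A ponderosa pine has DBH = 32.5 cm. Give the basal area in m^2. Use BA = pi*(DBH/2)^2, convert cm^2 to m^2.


Formula: BA = pi * (DBH/2)^2 / 10000  (cm^2 to m^2)
Radius = DBH/2 = 32.5/2 = 16.25 cm
BA = pi * 16.25^2 / 10000
   = 829.5768 cm^2 / 10000
   = 0.083 m^2

0.083


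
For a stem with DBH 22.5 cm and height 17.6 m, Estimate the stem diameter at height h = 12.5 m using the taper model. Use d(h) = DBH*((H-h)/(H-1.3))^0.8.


Taper: d(h) = DBH * ((H - h) / (H - 1.3))^0.8
Numerator = H - h = 17.6 - 12.5 = 5.1 m
Denominator = H - 1.3 = 17.6 - 1.3 = 16.3 m
Ratio = 5.1 / 16.3 = 0.31288
d = 22.5 * 0.31288^0.8 = 8.9 cm

8.9


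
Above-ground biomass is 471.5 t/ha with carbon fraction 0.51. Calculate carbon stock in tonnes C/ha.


Formula: Carbon Stock = Biomass * Carbon Fraction
C = 471.5 t/ha * 0.51
C = 240.5 t C/ha

240.5


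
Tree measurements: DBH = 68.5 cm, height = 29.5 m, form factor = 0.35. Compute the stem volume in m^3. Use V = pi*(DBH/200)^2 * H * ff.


Formula: V = pi * (DBH/200)^2 * H * ff
Radius = DBH/200 = 68.5/200 = 0.3425 m
Radius^2 = 0.3425^2 = 0.11730625 m^2
V = pi * 0.11730625 * 29.5 * 0.35
V = 3.805 m^3

3.805


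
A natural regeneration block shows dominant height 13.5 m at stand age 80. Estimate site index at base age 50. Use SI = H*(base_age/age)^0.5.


Formula: SI = H_dom * (base_age / age)^0.5
Age ratio = 50 / 80 = 0.625
sqrt(age_ratio) = 0.79057
SI = 13.5 * 0.79057 = 10.7 m

10.7


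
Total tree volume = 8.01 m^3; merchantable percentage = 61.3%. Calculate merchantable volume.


Formula: MV = V_total * (merchantable_pct / 100)
Merchantable fraction = 61.3% / 100 = 0.613
MV = 8.01 m^3 * 0.613 = 4.91 m^3

4.91


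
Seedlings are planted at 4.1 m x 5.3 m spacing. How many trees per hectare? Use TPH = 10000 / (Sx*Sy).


Formula: TPH = 10000 m^2/ha / (spacing_x * spacing_y)
Area per tree = 4.1 m * 5.3 m = 21.73 m^2
TPH = 10000 / 21.73 = 460 trees/ha

460


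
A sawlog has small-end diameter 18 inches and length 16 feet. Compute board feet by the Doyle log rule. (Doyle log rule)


Doyle: BF = (D - 4)^2 * L / 16
Adjusted diameter = 18 - 4 = 14 in
(D-4)^2 = 14^2 = 196
BF = 196 * 16 / 16 = 196 BF

196


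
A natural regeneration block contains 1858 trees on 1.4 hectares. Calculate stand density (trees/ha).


Formula: Stand Density = N_trees / Area_ha
Density = 1858 trees / 1.4 ha
Density = 1327 trees/ha

1327


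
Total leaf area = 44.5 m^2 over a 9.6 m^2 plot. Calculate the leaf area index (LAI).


Formula: LAI = total leaf area / ground area  (dimensionless)
LAI = 44.5 m^2 / 9.6 m^2
LAI = 4.64

4.64


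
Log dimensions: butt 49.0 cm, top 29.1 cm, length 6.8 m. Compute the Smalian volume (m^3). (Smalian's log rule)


Smalian: V = (A1 + A2)/2 * L,  A = pi*(D/200)^2
A1 = pi*(49.0/200)^2 = 0.188574 m^2
A2 = pi*(29.1/200)^2 = 0.066508 m^2
V = (0.188574+0.066508)/2*6.8 = 0.8673 m^3

0.8673


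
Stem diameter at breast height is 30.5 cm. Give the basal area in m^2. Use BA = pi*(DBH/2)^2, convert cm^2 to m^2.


Formula: BA = pi * (DBH/2)^2 / 10000  (cm^2 to m^2)
Radius = DBH/2 = 30.5/2 = 15.25 cm
BA = pi * 15.25^2 / 10000
   = 730.6166 cm^2 / 10000
   = 0.0731 m^2

0.0731


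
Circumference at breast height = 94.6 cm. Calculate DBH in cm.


Formula: DBH = C / pi
DBH = 94.6 / pi
pi = 3.14159...
DBH = 30.1 cm

30.1


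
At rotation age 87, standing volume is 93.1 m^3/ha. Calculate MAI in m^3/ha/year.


Formula: MAI = Total Volume / Stand Age
MAI = 93.1 m^3/ha / 87 years
MAI = 1.07 m^3/ha/year

1.07


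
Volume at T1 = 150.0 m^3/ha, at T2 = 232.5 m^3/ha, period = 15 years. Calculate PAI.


Formula: PAI = (V_T2 - V_T1) / (T2 - T1)
Volume increment = 232.5 - 150.0 = 82.5 m^3/ha
PAI = 82.5 / 15 = 5.5 m^3/ha/year

5.5


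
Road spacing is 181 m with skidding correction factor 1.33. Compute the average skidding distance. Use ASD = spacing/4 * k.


Formula: ASD = (spacing / 4) * correction
Uncorrected distance = spacing / 4 = 181 / 4 = 45.25 m
ASD = 45.25 * 1.33 = 60 m

60


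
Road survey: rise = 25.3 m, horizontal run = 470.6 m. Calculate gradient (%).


Formula: Gradient = rise / run * 100
Gradient = 25.3 / 470.6 * 100 = 5.4%

5.4


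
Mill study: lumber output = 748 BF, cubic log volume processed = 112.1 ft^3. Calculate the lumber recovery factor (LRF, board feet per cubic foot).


Formula: LRF = Lumber Output (BF) / Log Input (ft^3)
LRF = 748 BF / 112.1 ft^3
LRF = 6.67 BF/ft^3

6.67


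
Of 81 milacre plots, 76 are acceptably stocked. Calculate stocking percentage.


Formula: Stocking % = stocked plots / total plots * 100
Stocking = 76 / 81 * 100
Stocking = 0.9383 * 100 = 93.8%

93.8


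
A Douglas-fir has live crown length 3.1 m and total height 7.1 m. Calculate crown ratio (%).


Formula: Crown Ratio = (Crown Length / Total Height) * 100
CR = (3.1 m / 7.1 m) * 100
CR = 0.4366 * 100 = 43.7%

43.7


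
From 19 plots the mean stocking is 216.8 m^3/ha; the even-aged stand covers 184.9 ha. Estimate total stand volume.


Formula: Total Volume = Mean Volume per ha * Total Area
Total Volume = 216.8 m^3/ha * 184.9 ha
Total Volume = 40086 m^3

40086


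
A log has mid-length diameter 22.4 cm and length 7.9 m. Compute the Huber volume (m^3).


Huber: V = Am * L,  Am = pi*(Dm/200)^2
Am = pi*(22.4/200)^2 = 0.039408 m^2
V = 0.039408*7.9 = 0.3113 m^3

0.3113


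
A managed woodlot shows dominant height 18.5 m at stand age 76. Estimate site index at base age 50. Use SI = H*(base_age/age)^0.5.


Formula: SI = H_dom * (base_age / age)^0.5
Age ratio = 50 / 76 = 0.65789
sqrt(age_ratio) = 0.81111
SI = 18.5 * 0.81111 = 15.0 m

15.0


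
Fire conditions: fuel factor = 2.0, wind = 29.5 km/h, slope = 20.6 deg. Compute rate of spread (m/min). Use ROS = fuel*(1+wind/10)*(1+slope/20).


Formula: ROS = fuel * (1 + wind/10) * (1 + slope/20)
Wind factor = 1 + 29.5/10 = 3.95
Slope factor = 1 + 20.6/20 = 2.03
ROS = 2.0 * 3.95 * 2.03 = 16.04 m/min

16.04


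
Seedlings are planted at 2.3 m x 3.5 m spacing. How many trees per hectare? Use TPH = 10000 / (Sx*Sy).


Formula: TPH = 10000 m^2/ha / (spacing_x * spacing_y)
Area per tree = 2.3 m * 3.5 m = 8.05 m^2
TPH = 10000 / 8.05 = 1242 trees/ha

1242


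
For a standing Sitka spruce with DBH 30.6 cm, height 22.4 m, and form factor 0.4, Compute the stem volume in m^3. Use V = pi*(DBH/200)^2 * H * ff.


Formula: V = pi * (DBH/200)^2 * H * ff
Radius = DBH/200 = 30.6/200 = 0.153 m
Radius^2 = 0.153^2 = 0.023409 m^2
V = pi * 0.023409 * 22.4 * 0.4
V = 0.659 m^3

0.659


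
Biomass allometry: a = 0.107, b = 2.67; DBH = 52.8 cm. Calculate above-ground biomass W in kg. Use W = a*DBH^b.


Formula: W = a * DBH^b  (allometric power law)
DBH^b = 52.8^2.67 = 39758.7364
W = 0.107 * 39758.7364 = 4254.2 kg

4254.2


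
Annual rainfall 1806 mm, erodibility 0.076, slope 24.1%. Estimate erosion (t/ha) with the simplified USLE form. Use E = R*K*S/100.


Formula: E = R * K * S / 100  (simplified USLE)
R * K = 1806 * 0.076 = 137.256
E = 137.256 * 24.1 / 100 = 33.08 t/ha

33.08


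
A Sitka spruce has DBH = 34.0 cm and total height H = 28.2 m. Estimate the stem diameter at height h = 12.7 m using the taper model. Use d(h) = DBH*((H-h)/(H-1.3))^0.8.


Taper: d(h) = DBH * ((H - h) / (H - 1.3))^0.8
Numerator = H - h = 28.2 - 12.7 = 15.5 m
Denominator = H - 1.3 = 28.2 - 1.3 = 26.9 m
Ratio = 15.5 / 26.9 = 0.57621
d = 34.0 * 0.57621^0.8 = 21.9 cm

21.9


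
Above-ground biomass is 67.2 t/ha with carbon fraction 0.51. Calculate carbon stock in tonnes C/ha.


Formula: Carbon Stock = Biomass * Carbon Fraction
C = 67.2 t/ha * 0.51
C = 34.3 t C/ha

34.3


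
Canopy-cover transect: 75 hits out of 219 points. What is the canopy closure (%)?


Formula: Canopy closure = covered points / total points * 100
Closure = 75 / 219 * 100
Closure = 0.3425 * 100 = 34.2%

34.2


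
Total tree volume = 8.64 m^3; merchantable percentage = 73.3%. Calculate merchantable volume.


Formula: MV = V_total * (merchantable_pct / 100)
Merchantable fraction = 73.3% / 100 = 0.733
MV = 8.64 m^3 * 0.733 = 6.333 m^3

6.333


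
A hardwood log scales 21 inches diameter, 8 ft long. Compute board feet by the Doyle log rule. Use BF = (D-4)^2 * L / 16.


Doyle: BF = (D - 4)^2 * L / 16
Adjusted diameter = 21 - 4 = 17 in
(D-4)^2 = 17^2 = 289
BF = 289 * 8 / 16 = 145 BF

145


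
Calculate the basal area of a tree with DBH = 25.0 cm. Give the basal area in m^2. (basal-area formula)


Formula: BA = pi * (DBH/2)^2 / 10000  (cm^2 to m^2)
Radius = DBH/2 = 25.0/2 = 12.5 cm
BA = pi * 12.5^2 / 10000
   = 490.8739 cm^2 / 10000
   = 0.0491 m^2

0.0491


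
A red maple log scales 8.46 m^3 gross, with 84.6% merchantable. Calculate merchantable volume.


Formula: MV = V_total * (merchantable_pct / 100)
Merchantable fraction = 84.6% / 100 = 0.846
MV = 8.46 m^3 * 0.846 = 7.157 m^3

7.157


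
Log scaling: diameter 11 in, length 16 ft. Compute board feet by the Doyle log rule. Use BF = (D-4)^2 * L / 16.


Doyle: BF = (D - 4)^2 * L / 16
Adjusted diameter = 11 - 4 = 7 in
(D-4)^2 = 7^2 = 49
BF = 49 * 16 / 16 = 49 BF

49


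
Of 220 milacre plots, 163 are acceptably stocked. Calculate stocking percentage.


Formula: Stocking % = stocked plots / total plots * 100
Stocking = 163 / 220 * 100
Stocking = 0.7409 * 100 = 74.1%

74.1


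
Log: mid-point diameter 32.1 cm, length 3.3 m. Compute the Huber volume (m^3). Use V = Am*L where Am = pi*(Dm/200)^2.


Huber: V = Am * L,  Am = pi*(Dm/200)^2
Am = pi*(32.1/200)^2 = 0.080928 m^2
V = 0.080928*3.3 = 0.2671 m^3

0.2671


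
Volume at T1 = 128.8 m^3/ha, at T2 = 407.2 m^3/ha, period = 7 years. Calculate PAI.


Formula: PAI = (V_T2 - V_T1) / (T2 - T1)
Volume increment = 407.2 - 128.8 = 278.4 m^3/ha
PAI = 278.4 / 7 = 39.77 m^3/ha/year

39.77


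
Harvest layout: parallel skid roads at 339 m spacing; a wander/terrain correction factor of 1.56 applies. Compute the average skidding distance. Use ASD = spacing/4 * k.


Formula: ASD = (spacing / 4) * correction
Uncorrected distance = spacing / 4 = 339 / 4 = 84.75 m
ASD = 84.75 * 1.56 = 132 m

132


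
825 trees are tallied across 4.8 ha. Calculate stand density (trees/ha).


Formula: Stand Density = N_trees / Area_ha
Density = 825 trees / 4.8 ha
Density = 172 trees/ha

172


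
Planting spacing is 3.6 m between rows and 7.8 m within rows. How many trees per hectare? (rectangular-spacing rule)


Formula: TPH = 10000 m^2/ha / (spacing_x * spacing_y)
Area per tree = 3.6 m * 7.8 m = 28.08 m^2
TPH = 10000 / 28.08 = 356 trees/ha

356


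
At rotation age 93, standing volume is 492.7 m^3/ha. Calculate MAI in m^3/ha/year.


Formula: MAI = Total Volume / Stand Age
MAI = 492.7 m^3/ha / 93 years
MAI = 5.3 m^3/ha/year

5.3


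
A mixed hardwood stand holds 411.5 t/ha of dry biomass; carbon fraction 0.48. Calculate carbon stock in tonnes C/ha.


Formula: Carbon Stock = Biomass * Carbon Fraction
C = 411.5 t/ha * 0.48
C = 197.5 t C/ha

197.5


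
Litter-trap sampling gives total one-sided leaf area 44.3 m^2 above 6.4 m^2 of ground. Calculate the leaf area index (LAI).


Formula: LAI = total leaf area / ground area  (dimensionless)
LAI = 44.3 m^2 / 6.4 m^2
LAI = 6.92

6.92


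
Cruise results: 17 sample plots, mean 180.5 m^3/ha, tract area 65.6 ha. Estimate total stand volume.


Formula: Total Volume = Mean Volume per ha * Total Area
Total Volume = 180.5 m^3/ha * 65.6 ha
Total Volume = 11841 m^3

11841


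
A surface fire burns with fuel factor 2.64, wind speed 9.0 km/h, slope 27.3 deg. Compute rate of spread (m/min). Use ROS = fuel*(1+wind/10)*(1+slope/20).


Formula: ROS = fuel * (1 + wind/10) * (1 + slope/20)
Wind factor = 1 + 9.0/10 = 1.9
Slope factor = 1 + 27.3/20 = 2.365
ROS = 2.64 * 1.9 * 2.365 = 11.86 m/min

11.86


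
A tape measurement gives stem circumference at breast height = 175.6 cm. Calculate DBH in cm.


Formula: DBH = C / pi
DBH = 175.6 / pi
pi = 3.14159...
DBH = 55.9 cm

55.9


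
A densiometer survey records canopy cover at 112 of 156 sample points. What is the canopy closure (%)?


Formula: Canopy closure = covered points / total points * 100
Closure = 112 / 156 * 100
Closure = 0.7179 * 100 = 71.8%

71.8


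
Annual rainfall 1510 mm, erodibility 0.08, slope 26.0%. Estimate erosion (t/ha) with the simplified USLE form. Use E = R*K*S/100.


Formula: E = R * K * S / 100  (simplified USLE)
R * K = 1510 * 0.08 = 120.8
E = 120.8 * 26.0 / 100 = 31.41 t/ha

31.41


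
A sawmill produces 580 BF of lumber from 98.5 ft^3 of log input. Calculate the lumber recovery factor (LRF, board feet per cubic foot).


Formula: LRF = Lumber Output (BF) / Log Input (ft^3)
LRF = 580 BF / 98.5 ft^3
LRF = 5.89 BF/ft^3

5.89


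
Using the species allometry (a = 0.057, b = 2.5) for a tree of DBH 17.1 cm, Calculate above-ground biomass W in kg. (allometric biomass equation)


Formula: W = a * DBH^b  (allometric power law)
DBH^b = 17.1^2.5 = 1209.1781
W = 0.057 * 1209.1781 = 68.9 kg

68.9


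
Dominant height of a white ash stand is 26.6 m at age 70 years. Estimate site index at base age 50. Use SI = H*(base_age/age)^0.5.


Formula: SI = H_dom * (base_age / age)^0.5
Age ratio = 50 / 70 = 0.71429
sqrt(age_ratio) = 0.84515
SI = 26.6 * 0.84515 = 22.5 m

22.5


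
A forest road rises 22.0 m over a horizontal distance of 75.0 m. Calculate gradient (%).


Formula: Gradient = rise / run * 100
Gradient = 22.0 / 75.0 * 100 = 29.3%

29.3


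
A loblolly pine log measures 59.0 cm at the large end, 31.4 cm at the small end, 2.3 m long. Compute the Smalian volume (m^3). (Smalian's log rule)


Smalian: V = (A1 + A2)/2 * L,  A = pi*(D/200)^2
A1 = pi*(59.0/200)^2 = 0.273397 m^2
A2 = pi*(31.4/200)^2 = 0.077437 m^2
V = (0.273397+0.077437)/2*2.3 = 0.4035 m^3

0.4035


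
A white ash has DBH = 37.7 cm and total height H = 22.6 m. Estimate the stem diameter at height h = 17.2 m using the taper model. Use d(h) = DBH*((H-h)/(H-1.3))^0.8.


Taper: d(h) = DBH * ((H - h) / (H - 1.3))^0.8
Numerator = H - h = 22.6 - 17.2 = 5.4 m
Denominator = H - 1.3 = 22.6 - 1.3 = 21.3 m
Ratio = 5.4 / 21.3 = 0.25352
d = 37.7 * 0.25352^0.8 = 12.6 cm

12.6


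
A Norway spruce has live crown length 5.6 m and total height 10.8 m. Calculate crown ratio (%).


Formula: Crown Ratio = (Crown Length / Total Height) * 100
CR = (5.6 m / 10.8 m) * 100
CR = 0.5185 * 100 = 51.9%

51.9


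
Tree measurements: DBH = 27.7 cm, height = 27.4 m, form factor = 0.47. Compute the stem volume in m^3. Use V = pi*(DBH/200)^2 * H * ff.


Formula: V = pi * (DBH/200)^2 * H * ff
Radius = DBH/200 = 27.7/200 = 0.1385 m
Radius^2 = 0.1385^2 = 0.01918225 m^2
V = pi * 0.01918225 * 27.4 * 0.47
V = 0.776 m^3

0.776


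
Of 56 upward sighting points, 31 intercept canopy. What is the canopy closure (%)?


Formula: Canopy closure = covered points / total points * 100
Closure = 31 / 56 * 100
Closure = 0.5536 * 100 = 55.4%

55.4


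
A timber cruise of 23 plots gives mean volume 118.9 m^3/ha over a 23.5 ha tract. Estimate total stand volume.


Formula: Total Volume = Mean Volume per ha * Total Area
Total Volume = 118.9 m^3/ha * 23.5 ha
Total Volume = 2794 m^3

2794


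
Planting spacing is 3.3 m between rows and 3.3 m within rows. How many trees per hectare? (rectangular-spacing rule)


Formula: TPH = 10000 m^2/ha / (spacing_x * spacing_y)
Area per tree = 3.3 m * 3.3 m = 10.89 m^2
TPH = 10000 / 10.89 = 918 trees/ha

918


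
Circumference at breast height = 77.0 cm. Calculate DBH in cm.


Formula: DBH = C / pi
DBH = 77.0 / pi
pi = 3.14159...
DBH = 24.5 cm

24.5


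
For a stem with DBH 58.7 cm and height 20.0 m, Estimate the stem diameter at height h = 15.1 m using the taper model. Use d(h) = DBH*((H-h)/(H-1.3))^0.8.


Taper: d(h) = DBH * ((H - h) / (H - 1.3))^0.8
Numerator = H - h = 20.0 - 15.1 = 4.9 m
Denominator = H - 1.3 = 20.0 - 1.3 = 18.7 m
Ratio = 4.9 / 18.7 = 0.26203
d = 58.7 * 0.26203^0.8 = 20.1 cm

20.1


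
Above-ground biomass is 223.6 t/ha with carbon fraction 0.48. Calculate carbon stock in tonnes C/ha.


Formula: Carbon Stock = Biomass * Carbon Fraction
C = 223.6 t/ha * 0.48
C = 107.3 t C/ha

107.3


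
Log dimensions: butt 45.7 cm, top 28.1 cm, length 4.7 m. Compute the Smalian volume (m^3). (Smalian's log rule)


Smalian: V = (A1 + A2)/2 * L,  A = pi*(D/200)^2
A1 = pi*(45.7/200)^2 = 0.16403 m^2
A2 = pi*(28.1/200)^2 = 0.062016 m^2
V = (0.16403+0.062016)/2*4.7 = 0.5312 m^3

0.5312


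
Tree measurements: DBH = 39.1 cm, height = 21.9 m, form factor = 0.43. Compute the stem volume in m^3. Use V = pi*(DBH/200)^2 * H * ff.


Formula: V = pi * (DBH/200)^2 * H * ff
Radius = DBH/200 = 39.1/200 = 0.1955 m
Radius^2 = 0.1955^2 = 0.03822025 m^2
V = pi * 0.03822025 * 21.9 * 0.43
V = 1.131 m^3

1.131


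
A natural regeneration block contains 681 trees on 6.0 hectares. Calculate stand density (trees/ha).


Formula: Stand Density = N_trees / Area_ha
Density = 681 trees / 6.0 ha
Density = 114 trees/ha

114


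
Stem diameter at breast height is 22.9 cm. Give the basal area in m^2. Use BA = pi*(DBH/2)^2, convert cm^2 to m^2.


Formula: BA = pi * (DBH/2)^2 / 10000  (cm^2 to m^2)
Radius = DBH/2 = 22.9/2 = 11.45 cm
BA = pi * 11.45^2 / 10000
   = 411.8707 cm^2 / 10000
   = 0.0412 m^2

0.0412


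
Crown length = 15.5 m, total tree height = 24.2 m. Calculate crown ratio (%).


Formula: Crown Ratio = (Crown Length / Total Height) * 100
CR = (15.5 m / 24.2 m) * 100
CR = 0.6405 * 100 = 64.0%

64.0


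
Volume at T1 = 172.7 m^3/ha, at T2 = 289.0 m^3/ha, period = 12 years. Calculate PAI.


Formula: PAI = (V_T2 - V_T1) / (T2 - T1)
Volume increment = 289.0 - 172.7 = 116.3 m^3/ha
PAI = 116.3 / 12 = 9.69 m^3/ha/year

9.69


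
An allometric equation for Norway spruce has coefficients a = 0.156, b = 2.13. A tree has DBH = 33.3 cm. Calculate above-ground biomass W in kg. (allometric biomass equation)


Formula: W = a * DBH^b  (allometric power law)
DBH^b = 33.3^2.13 = 1749.0661
W = 0.156 * 1749.0661 = 272.9 kg

272.9


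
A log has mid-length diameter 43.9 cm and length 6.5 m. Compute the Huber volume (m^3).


Huber: V = Am * L,  Am = pi*(Dm/200)^2
Am = pi*(43.9/200)^2 = 0.151363 m^2
V = 0.151363*6.5 = 0.9839 m^3

0.9839


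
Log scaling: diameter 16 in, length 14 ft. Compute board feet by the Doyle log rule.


Doyle: BF = (D - 4)^2 * L / 16
Adjusted diameter = 16 - 4 = 12 in
(D-4)^2 = 12^2 = 144
BF = 144 * 14 / 16 = 126 BF

126


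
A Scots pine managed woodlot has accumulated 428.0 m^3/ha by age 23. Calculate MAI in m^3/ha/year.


Formula: MAI = Total Volume / Stand Age
MAI = 428.0 m^3/ha / 23 years
MAI = 18.61 m^3/ha/year

18.61


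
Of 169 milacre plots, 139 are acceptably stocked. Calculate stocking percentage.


Formula: Stocking % = stocked plots / total plots * 100
Stocking = 139 / 169 * 100
Stocking = 0.8225 * 100 = 82.2%

82.2


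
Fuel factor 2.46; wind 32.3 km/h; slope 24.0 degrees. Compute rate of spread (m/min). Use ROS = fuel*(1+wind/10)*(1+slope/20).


Formula: ROS = fuel * (1 + wind/10) * (1 + slope/20)
Wind factor = 1 + 32.3/10 = 4.23
Slope factor = 1 + 24.0/20 = 2.2
ROS = 2.46 * 4.23 * 2.2 = 22.89 m/min

22.89


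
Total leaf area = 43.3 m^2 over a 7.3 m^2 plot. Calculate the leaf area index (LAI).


Formula: LAI = total leaf area / ground area  (dimensionless)
LAI = 43.3 m^2 / 7.3 m^2
LAI = 5.93

5.93


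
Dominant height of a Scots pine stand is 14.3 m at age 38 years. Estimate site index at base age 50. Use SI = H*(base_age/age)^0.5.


Formula: SI = H_dom * (base_age / age)^0.5
Age ratio = 50 / 38 = 1.31579
sqrt(age_ratio) = 1.14708
SI = 14.3 * 1.14708 = 16.4 m

16.4


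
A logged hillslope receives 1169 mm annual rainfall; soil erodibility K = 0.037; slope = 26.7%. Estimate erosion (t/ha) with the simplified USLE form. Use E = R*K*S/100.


Formula: E = R * K * S / 100  (simplified USLE)
R * K = 1169 * 0.037 = 43.253
E = 43.253 * 26.7 / 100 = 11.55 t/ha

11.55


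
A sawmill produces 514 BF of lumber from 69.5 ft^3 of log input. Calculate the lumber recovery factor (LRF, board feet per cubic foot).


Formula: LRF = Lumber Output (BF) / Log Input (ft^3)
LRF = 514 BF / 69.5 ft^3
LRF = 7.4 BF/ft^3

7.4


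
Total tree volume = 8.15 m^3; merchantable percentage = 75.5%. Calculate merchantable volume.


Formula: MV = V_total * (merchantable_pct / 100)
Merchantable fraction = 75.5% / 100 = 0.755
MV = 8.15 m^3 * 0.755 = 6.153 m^3

6.153


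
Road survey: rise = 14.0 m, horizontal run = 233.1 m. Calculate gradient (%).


Formula: Gradient = rise / run * 100
Gradient = 14.0 / 233.1 * 100 = 6.0%

6.0


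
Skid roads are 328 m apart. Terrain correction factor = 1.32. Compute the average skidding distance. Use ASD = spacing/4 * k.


Formula: ASD = (spacing / 4) * correction
Uncorrected distance = spacing / 4 = 328 / 4 = 82 m
ASD = 82 * 1.32 = 108 m

108


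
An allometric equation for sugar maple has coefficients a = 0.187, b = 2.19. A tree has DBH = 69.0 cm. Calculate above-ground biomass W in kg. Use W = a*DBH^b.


Formula: W = a * DBH^b  (allometric power law)
DBH^b = 69.0^2.19 = 10643.3785
W = 0.187 * 10643.3785 = 1990.3 kg

1990.3


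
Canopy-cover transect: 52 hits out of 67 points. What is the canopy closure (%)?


Formula: Canopy closure = covered points / total points * 100
Closure = 52 / 67 * 100
Closure = 0.7761 * 100 = 77.6%

77.6


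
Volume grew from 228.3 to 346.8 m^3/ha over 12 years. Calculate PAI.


Formula: PAI = (V_T2 - V_T1) / (T2 - T1)
Volume increment = 346.8 - 228.3 = 118.5 m^3/ha
PAI = 118.5 / 12 = 9.88 m^3/ha/year

9.88


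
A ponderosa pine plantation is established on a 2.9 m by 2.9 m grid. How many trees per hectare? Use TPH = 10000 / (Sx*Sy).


Formula: TPH = 10000 m^2/ha / (spacing_x * spacing_y)
Area per tree = 2.9 m * 2.9 m = 8.41 m^2
TPH = 10000 / 8.41 = 1189 trees/ha

1189


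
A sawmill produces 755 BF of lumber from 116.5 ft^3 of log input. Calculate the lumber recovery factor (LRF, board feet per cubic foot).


Formula: LRF = Lumber Output (BF) / Log Input (ft^3)
LRF = 755 BF / 116.5 ft^3
LRF = 6.48 BF/ft^3

6.48


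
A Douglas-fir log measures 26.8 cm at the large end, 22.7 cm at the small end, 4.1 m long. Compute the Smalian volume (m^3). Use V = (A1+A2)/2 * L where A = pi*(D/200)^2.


Smalian: V = (A1 + A2)/2 * L,  A = pi*(D/200)^2
A1 = pi*(26.8/200)^2 = 0.05641 m^2
A2 = pi*(22.7/200)^2 = 0.040471 m^2
V = (0.05641+0.040471)/2*4.1 = 0.1986 m^3

0.1986


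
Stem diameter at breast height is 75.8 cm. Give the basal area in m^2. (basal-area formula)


Formula: BA = pi * (DBH/2)^2 / 10000  (cm^2 to m^2)
Radius = DBH/2 = 75.8/2 = 37.9 cm
BA = pi * 37.9^2 / 10000
   = 4512.6151 cm^2 / 10000
   = 0.4513 m^2

0.4513


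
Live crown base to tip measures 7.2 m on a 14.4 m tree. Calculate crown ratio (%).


Formula: Crown Ratio = (Crown Length / Total Height) * 100
CR = (7.2 m / 14.4 m) * 100
CR = 0.5 * 100 = 50.0%

50.0


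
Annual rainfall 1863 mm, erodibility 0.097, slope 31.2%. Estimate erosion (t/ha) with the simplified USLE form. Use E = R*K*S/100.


Formula: E = R * K * S / 100  (simplified USLE)
R * K = 1863 * 0.097 = 180.711
E = 180.711 * 31.2 / 100 = 56.38 t/ha

56.38


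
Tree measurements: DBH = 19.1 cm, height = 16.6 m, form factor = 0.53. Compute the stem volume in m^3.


Formula: V = pi * (DBH/200)^2 * H * ff
Radius = DBH/200 = 19.1/200 = 0.0955 m
Radius^2 = 0.0955^2 = 0.00912025 m^2
V = pi * 0.00912025 * 16.6 * 0.53
V = 0.252 m^3

0.252


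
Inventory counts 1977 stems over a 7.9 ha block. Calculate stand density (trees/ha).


Formula: Stand Density = N_trees / Area_ha
Density = 1977 trees / 7.9 ha
Density = 250 trees/ha

250


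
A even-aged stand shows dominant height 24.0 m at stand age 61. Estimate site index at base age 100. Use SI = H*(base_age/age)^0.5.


Formula: SI = H_dom * (base_age / age)^0.5
Age ratio = 100 / 61 = 1.63934
sqrt(age_ratio) = 1.28037
SI = 24.0 * 1.28037 = 30.7 m

30.7


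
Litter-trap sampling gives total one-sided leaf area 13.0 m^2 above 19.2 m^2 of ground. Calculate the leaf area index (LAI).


Formula: LAI = total leaf area / ground area  (dimensionless)
LAI = 13.0 m^2 / 19.2 m^2
LAI = 0.68

0.68


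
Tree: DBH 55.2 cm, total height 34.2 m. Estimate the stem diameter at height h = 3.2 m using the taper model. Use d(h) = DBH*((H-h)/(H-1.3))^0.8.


Taper: d(h) = DBH * ((H - h) / (H - 1.3))^0.8
Numerator = H - h = 34.2 - 3.2 = 31.0 m
Denominator = H - 1.3 = 34.2 - 1.3 = 32.9 m
Ratio = 31.0 / 32.9 = 0.94225
d = 55.2 * 0.94225^0.8 = 52.6 cm

52.6


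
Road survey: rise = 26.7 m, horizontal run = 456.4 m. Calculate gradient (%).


Formula: Gradient = rise / run * 100
Gradient = 26.7 / 456.4 * 100 = 5.9%

5.9


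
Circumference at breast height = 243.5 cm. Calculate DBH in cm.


Formula: DBH = C / pi
DBH = 243.5 / pi
pi = 3.14159...
DBH = 77.5 cm

77.5


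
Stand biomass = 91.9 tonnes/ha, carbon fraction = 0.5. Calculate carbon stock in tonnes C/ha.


Formula: Carbon Stock = Biomass * Carbon Fraction
C = 91.9 t/ha * 0.5
C = 46.0 t C/ha

46.0


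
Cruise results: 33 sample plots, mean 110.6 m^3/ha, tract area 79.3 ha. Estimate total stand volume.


Formula: Total Volume = Mean Volume per ha * Total Area
Total Volume = 110.6 m^3/ha * 79.3 ha
Total Volume = 8771 m^3

8771


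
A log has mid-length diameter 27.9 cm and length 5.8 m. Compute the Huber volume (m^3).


Huber: V = Am * L,  Am = pi*(Dm/200)^2
Am = pi*(27.9/200)^2 = 0.061136 m^2
V = 0.061136*5.8 = 0.3546 m^3

0.3546


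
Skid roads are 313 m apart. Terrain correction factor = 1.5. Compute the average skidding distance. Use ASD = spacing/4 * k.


Formula: ASD = (spacing / 4) * correction
Uncorrected distance = spacing / 4 = 313 / 4 = 78.25 m
ASD = 78.25 * 1.5 = 117 m

117


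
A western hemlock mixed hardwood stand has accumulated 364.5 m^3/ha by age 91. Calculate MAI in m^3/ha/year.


Formula: MAI = Total Volume / Stand Age
MAI = 364.5 m^3/ha / 91 years
MAI = 4.01 m^3/ha/year

4.01


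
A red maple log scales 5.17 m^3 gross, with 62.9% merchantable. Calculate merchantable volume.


Formula: MV = V_total * (merchantable_pct / 100)
Merchantable fraction = 62.9% / 100 = 0.629
MV = 5.17 m^3 * 0.629 = 3.252 m^3

3.252
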